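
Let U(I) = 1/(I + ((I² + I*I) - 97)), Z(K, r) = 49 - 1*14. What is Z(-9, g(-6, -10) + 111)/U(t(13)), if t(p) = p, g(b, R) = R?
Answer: 8890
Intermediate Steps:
Z(K, r) = 35 (Z(K, r) = 49 - 14 = 35)
U(I) = 1/(-97 + I + 2*I²) (U(I) = 1/(I + ((I² + I²) - 97)) = 1/(I + (2*I² - 97)) = 1/(I + (-97 + 2*I²)) = 1/(-97 + I + 2*I²))
Z(-9, g(-6, -10) + 111)/U(t(13)) = 35/(1/(-97 + 13 + 2*13²)) = 35/(1/(-97 + 13 + 2*169)) = 35/(1/(-97 + 13 + 338)) = 35/(1/254) = 35*254 = 8890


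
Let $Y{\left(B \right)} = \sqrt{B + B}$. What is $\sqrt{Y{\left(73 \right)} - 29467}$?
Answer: $\sqrt{-29467 + \sqrt{146}} \approx 171.62 i$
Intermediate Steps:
$Y{\left(B \right)} = \sqrt{2} \sqrt{B}$ ($Y{\left(B \right)} = \sqrt{2 B} = \sqrt{2} \sqrt{B}$)
$\sqrt{Y{\left(73 \right)} - 29467} = \sqrt{\sqrt{2} \sqrt{73} - 29467} = \sqrt{\sqrt{146} - 29467} = \sqrt{-29467 + \sqrt{146}}$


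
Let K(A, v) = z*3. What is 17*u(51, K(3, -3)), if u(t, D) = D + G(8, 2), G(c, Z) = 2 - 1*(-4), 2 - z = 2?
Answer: 102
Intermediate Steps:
z = 0 (z = 2 - 1*2 = 2 - 2 = 0)
G(c, Z) = 6 (G(c, Z) = 2 + 4 = 6)
K(A, v) = 0 (K(A, v) = 0*3 = 0)
u(t, D) = 6 + D (u(t, D) = D + 6 = 6 + D)
17*u(51, K(3, -3)) = 17*(6 + 0) = 17*6 = 102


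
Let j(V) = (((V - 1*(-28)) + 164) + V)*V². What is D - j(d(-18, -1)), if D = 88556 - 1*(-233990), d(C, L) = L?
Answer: 322356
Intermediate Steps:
j(V) = V²*(192 + 2*V) (j(V) = (((V + 28) + 164) + V)*V² = (((28 + V) + 164) + V)*V² = ((192 + V) + V)*V² = (192 + 2*V)*V² = V²*(192 + 2*V))
D = 322546 (D = 88556 + 233990 = 322546)
D - j(d(-18, -1)) = 322546 - 2*(-1)²*(96 - 1) = 322546 - 2*95 = 322546 - 1*190 = 322546 - 190 = 322356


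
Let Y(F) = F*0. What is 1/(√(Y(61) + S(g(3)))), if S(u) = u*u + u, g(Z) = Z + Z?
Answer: √42/42 ≈ 0.15430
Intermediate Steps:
g(Z) = 2*Z
Y(F) = 0
S(u) = u + u² (S(u) = u² + u = u + u²)
1/(√(Y(61) + S(g(3)))) = 1/(√(0 + (2*3)*(1 + 2*3))) = 1/(√(0 + 6*(1 + 6))) = 1/(√(0 + 6*7)) = 1/(√(0 + 42)) = 1/(√42) = √42/42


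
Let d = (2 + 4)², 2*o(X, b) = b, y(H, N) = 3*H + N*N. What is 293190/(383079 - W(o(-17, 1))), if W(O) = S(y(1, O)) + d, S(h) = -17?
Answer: 29319/38306 ≈ 0.76539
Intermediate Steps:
y(H, N) = N² + 3*H (y(H, N) = 3*H + N² = N² + 3*H)
o(X, b) = b/2
d = 36 (d = 6² = 36)
W(O) = 19 (W(O) = -17 + 36 = 19)
293190/(383079 - W(o(-17, 1))) = 293190/(383079 - 1*19) = 293190/(383079 - 19) = 293190/383060 = 293190*(1/383060) = 29319/38306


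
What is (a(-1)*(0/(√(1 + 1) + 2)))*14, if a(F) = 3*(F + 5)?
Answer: 0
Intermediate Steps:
a(F) = 15 + 3*F (a(F) = 3*(5 + F) = 15 + 3*F)
(a(-1)*(0/(√(1 + 1) + 2)))*14 = ((15 + 3*(-1))*(0/(√(1 + 1) + 2)))*14 = ((15 - 3)*(0/(√2 + 2)))*14 = (12*(0/(2 + √2)))*14 = (12*0)*14 = 0*14 = 0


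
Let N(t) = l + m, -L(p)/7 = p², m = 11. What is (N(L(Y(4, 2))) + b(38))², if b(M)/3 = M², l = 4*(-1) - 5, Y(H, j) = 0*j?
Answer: 18783556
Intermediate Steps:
Y(H, j) = 0
L(p) = -7*p²
l = -9 (l = -4 - 5 = -9)
N(t) = 2 (N(t) = -9 + 11 = 2)
b(M) = 3*M²
(N(L(Y(4, 2))) + b(38))² = (2 + 3*38²)² = (2 + 3*1444)² = (2 + 4332)² = 4334² = 18783556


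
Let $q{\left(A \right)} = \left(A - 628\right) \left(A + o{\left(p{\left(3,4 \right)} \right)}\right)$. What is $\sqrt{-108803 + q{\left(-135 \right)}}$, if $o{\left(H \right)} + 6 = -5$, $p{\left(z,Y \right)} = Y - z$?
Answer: $\sqrt{2595} \approx 50.941$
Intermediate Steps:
$o{\left(H \right)} = -11$ ($o{\left(H \right)} = -6 - 5 = -11$)
$q{\left(A \right)} = \left(-628 + A\right) \left(-11 + A\right)$ ($q{\left(A \right)} = \left(A - 628\right) \left(A - 11\right) = \left(-628 + A\right) \left(-11 + A\right)$)
$\sqrt{-108803 + q{\left(-135 \right)}} = \sqrt{-108803 + \left(6908 + \left(-135\right)^{2} - -86265\right)} = \sqrt{-108803 + \left(6908 + 18225 + 86265\right)} = \sqrt{-108803 + 111398} = \sqrt{2595}$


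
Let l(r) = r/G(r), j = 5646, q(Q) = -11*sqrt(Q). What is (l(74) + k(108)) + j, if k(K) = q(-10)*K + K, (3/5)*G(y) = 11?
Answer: 316692/55 - 1188*I*sqrt(10) ≈ 5758.0 - 3756.8*I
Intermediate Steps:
G(y) = 55/3 (G(y) = (5/3)*11 = 55/3)
k(K) = K - 11*I*K*sqrt(10) (k(K) = (-11*I*sqrt(10))*K + K = -11*I*K*sqrt(10) + K = K - 11*I*K*sqrt(10))
l(r) = 3*r/55 (l(r) = r/(55/3) = r*(3/55) = 3*r/55)
(l(74) + k(108)) + j = ((3/55)*74 + 108*(1 - 11*I*sqrt(10))) + 5646 = (222/55 + (108 - 1188*I*sqrt(10))) + 5646 = (6162/55 - 1188*I*sqrt(10)) + 5646 = 316692/55 - 1188*I*sqrt(10)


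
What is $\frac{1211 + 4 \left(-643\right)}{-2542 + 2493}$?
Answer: $\frac{1361}{49} \approx 27.776$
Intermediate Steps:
$\frac{1211 + 4 \left(-643\right)}{-2542 + 2493} = \frac{1211 - 2572}{-49} = \left(-1361\right) \left(- \frac{1}{49}\right) = \frac{1361}{49}$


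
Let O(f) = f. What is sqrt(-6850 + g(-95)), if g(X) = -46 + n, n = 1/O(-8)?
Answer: I*sqrt(110338)/4 ≈ 83.043*I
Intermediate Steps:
n = -1/8 (n = 1/(-8) = -1/8 ≈ -0.12500)
g(X) = -369/8 (g(X) = -46 - 1/8 = -369/8)
sqrt(-6850 + g(-95)) = sqrt(-6850 - 369/8) = sqrt(-55169/8) = I*sqrt(110338)/4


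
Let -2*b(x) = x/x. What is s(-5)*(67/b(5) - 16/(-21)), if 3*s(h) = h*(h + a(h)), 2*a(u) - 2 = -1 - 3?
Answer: -27980/21 ≈ -1332.4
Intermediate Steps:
a(u) = -1 (a(u) = 1 + (-1 - 3)/2 = 1 + (½)*(-4) = 1 - 2 = -1)
b(x) = -½ (b(x) = -x/(2*x) = -½*1 = -½)
s(h) = h*(-1 + h)/3 (s(h) = (h*(h - 1))/3 = (h*(-1 + h))/3 = h*(-1 + h)/3)
s(-5)*(67/b(5) - 16/(-21)) = ((⅓)*(-5)*(-1 - 5))*(67/(-½) - 16/(-21)) = ((⅓)*(-5)*(-6))*(67*(-2) - 16*(-1/21)) = 10*(-134 + 16/21) = 10*(-2798/21) = -27980/21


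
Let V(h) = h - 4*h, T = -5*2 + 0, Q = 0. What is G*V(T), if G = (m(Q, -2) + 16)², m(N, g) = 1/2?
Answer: 16335/2 ≈ 8167.5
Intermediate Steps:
m(N, g) = ½
G = 1089/4 (G = (½ + 16)² = (33/2)² = 1089/4 ≈ 272.25)
T = -10 (T = -10 + 0 = -10)
V(h) = -3*h
G*V(T) = 1089*(-3*(-10))/4 = (1089/4)*30 = 16335/2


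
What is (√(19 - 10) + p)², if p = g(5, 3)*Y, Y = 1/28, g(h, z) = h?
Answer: 7921/784 ≈ 10.103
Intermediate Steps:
Y = 1/28 ≈ 0.035714
p = 5/28 (p = 5*(1/28) = 5/28 ≈ 0.17857)
(√(19 - 10) + p)² = (√(19 - 10) + 5/28)² = (√9 + 5/28)² = (3 + 5/28)² = (89/28)² = 7921/784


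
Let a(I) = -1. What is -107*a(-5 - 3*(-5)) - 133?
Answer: -26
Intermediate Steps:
-107*a(-5 - 3*(-5)) - 133 = -107*(-1) - 133 = 107 - 133 = -26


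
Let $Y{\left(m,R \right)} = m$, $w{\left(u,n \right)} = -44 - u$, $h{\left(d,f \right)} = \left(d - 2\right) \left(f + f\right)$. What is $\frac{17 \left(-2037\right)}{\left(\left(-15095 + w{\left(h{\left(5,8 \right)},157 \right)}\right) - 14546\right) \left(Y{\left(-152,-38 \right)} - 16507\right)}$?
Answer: $- \frac{679}{9712197} \approx -6.9912 \cdot 10^{-5}$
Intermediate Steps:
$h{\left(d,f \right)} = 2 f \left(-2 + d\right)$ ($h{\left(d,f \right)} = \left(-2 + d\right) 2 f = 2 f \left(-2 + d\right)$)
$\frac{17 \left(-2037\right)}{\left(\left(-15095 + w{\left(h{\left(5,8 \right)},157 \right)}\right) - 14546\right) \left(Y{\left(-152,-38 \right)} - 16507\right)} = \frac{17 \left(-2037\right)}{\left(\left(-15095 - \left(44 + 2 \cdot 8 \left(-2 + 5\right)\right)\right) - 14546\right) \left(-152 - 16507\right)} = - \frac{34629}{\left(\left(-15095 - \left(44 + 2 \cdot 8 \cdot 3\right)\right) - 14546\right) \left(-16659\right)} = - \frac{34629}{\left(\left(-15095 - 92\right) - 14546\right) \left(-16659\right)} = - \frac{34629}{\left(-15187 - 14546\right) \left(-16659\right)} = - \frac{34629}{\left(-29733\right) \left(-16659\right)} = - \frac{34629}{495322047} = \left(-34629\right) \frac{1}{495322047} = - \frac{679}{9712197}$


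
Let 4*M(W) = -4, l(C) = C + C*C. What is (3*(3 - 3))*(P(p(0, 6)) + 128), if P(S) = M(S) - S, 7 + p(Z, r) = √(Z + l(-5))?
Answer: 0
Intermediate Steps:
l(C) = C + C²
M(W) = -1 (M(W) = (¼)*(-4) = -1)
p(Z, r) = -7 + √(20 + Z) (p(Z, r) = -7 + √(Z - 5*(1 - 5)) = -7 + √(Z - 5*(-4)) = -7 + √(Z + 20) = -7 + √(20 + Z))
P(S) = -1 - S
(3*(3 - 3))*(P(p(0, 6)) + 128) = (3*(3 - 3))*((-1 - (-7 + √(20 + 0))) + 128) = (3*0)*((-1 - (-7 + √20)) + 128) = 0*((-1 - (-7 + 2*√5)) + 128) = 0*((-1 + (7 - 2*√5)) + 128) = 0*((6 - 2*√5) + 128) = 0*(134 - 2*√5) = 0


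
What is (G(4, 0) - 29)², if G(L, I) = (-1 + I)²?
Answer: 784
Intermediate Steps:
(G(4, 0) - 29)² = ((-1 + 0)² - 29)² = ((-1)² - 29)² = (1 - 29)² = (-28)² = 784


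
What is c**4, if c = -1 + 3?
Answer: 16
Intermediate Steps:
c = 2
c**4 = 2**4 = 16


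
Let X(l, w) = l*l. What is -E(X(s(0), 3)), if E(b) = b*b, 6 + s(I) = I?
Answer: -1296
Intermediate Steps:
s(I) = -6 + I
X(l, w) = l**2
E(b) = b**2
-E(X(s(0), 3)) = -((-6 + 0)**2)**2 = -((-6)**2)**2 = -1*36**2 = -1*1296 = -1296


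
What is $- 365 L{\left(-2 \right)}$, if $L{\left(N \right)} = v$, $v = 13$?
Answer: $-4745$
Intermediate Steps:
$L{\left(N \right)} = 13$
$- 365 L{\left(-2 \right)} = \left(-365\right) 13 = -4745$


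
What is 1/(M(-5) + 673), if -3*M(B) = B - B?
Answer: 1/673 ≈ 0.0014859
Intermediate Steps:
M(B) = 0 (M(B) = -(B - B)/3 = -⅓*0 = 0)
1/(M(-5) + 673) = 1/(0 + 673) = 1/673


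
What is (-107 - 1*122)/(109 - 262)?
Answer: 229/153 ≈ 1.4967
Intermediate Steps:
(-107 - 1*122)/(109 - 262) = (-107 - 122)/(-153) = -229*(-1/153) = 229/153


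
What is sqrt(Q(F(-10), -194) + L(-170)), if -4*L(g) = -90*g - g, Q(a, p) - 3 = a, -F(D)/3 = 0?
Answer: I*sqrt(15458)/2 ≈ 62.165*I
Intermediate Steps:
F(D) = 0 (F(D) = -3*0 = 0)
Q(a, p) = 3 + a
L(g) = 91*g/4 (L(g) = -(-90*g - g)/4 = -(-91)*g/4 = 91*g/4)
sqrt(Q(F(-10), -194) + L(-170)) = sqrt((3 + 0) + (91/4)*(-170)) = sqrt(3 - 7735/2) = sqrt(-7729/2) = I*sqrt(15458)/2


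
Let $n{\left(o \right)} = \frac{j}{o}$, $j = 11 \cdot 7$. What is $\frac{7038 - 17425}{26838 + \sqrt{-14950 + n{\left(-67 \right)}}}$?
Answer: $- \frac{691753426}{1787394225} + \frac{10387 i \sqrt{828589}}{5362182675} \approx -0.38702 + 0.0017633 i$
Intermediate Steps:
$j = 77$
$n{\left(o \right)} = \frac{77}{o}$
$\frac{7038 - 17425}{26838 + \sqrt{-14950 + n{\left(-67 \right)}}} = \frac{7038 - 17425}{26838 + \sqrt{-14950 + \frac{77}{-67}}} = \frac{7038 - 17425}{26838 + \sqrt{-14950 + 77 \left(- \frac{1}{67}\right)}} = - \frac{10387}{26838 + \sqrt{-14950 - \frac{77}{67}}} = - \frac{10387}{26838 + \sqrt{- \frac{1001727}{67}}} = - \frac{10387}{26838 + \frac{9 i \sqrt{828589}}{67}}$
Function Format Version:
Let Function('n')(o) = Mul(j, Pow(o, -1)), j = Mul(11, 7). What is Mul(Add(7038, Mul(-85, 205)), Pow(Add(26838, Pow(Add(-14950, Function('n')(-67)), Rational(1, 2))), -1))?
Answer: Add(Rational(-691753426, 1787394225), Mul(Rational(10387, 5362182675), I, Pow(828589, Rational(1, 2)))) ≈ Add(-0.38702, Mul(0.0017633, I))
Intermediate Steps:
j = 77
Function('n')(o) = Mul(77, Pow(o, -1))
Mul(Add(7038, Mul(-85, 205)), Pow(Add(26838, Pow(Add(-14950, Function('n')(-67)), Rational(1, 2))), -1)) = Mul(Add(7038, Mul(-85, 205)), Pow(Add(26838, Pow(Add(-14950, Mul(77, Pow(-67, -1))), Rational(1, 2))), -1)) = Mul(Add(7038, -17425), Pow(Add(26838, Pow(Add(-14950, Mul(77, Rational(-1, 67))), Rational(1, 2))), -1)) = Mul(-10387, Pow(Add(26838, Pow(Add(-14950, Rational(-77, 67)), Rational(1, 2))), -1)) = Mul(-10387, Pow(Add(26838, Pow(Rational(-1001727, 67), Rational(1, 2))), -1)) = Mul(-10387, Pow(Add(26838, Mul(Rational(9, 67), I, Pow(828589, Rational(1, 2)))), -1))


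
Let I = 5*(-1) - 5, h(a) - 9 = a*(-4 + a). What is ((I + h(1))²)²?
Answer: 256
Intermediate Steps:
h(a) = 9 + a*(-4 + a)
I = -10 (I = -5 - 5 = -10)
((I + h(1))²)² = ((-10 + (9 + 1² - 4*1))²)² = ((-10 + (9 + 1 - 4))²)² = ((-10 + 6)²)² = ((-4)²)² = 16² = 256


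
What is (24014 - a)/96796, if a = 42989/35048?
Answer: 841599683/3392506208 ≈ 0.24808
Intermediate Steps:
a = 42989/35048 (a = 42989*(1/35048) = 42989/35048 ≈ 1.2266)
(24014 - a)/96796 = (24014 - 1*42989/35048)/96796 = (24014 - 42989/35048)*(1/96796) = (841599683/35048)*(1/96796) = 841599683/3392506208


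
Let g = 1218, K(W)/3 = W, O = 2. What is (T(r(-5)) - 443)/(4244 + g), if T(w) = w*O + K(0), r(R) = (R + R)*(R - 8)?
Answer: -183/5462 ≈ -0.033504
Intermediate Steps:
r(R) = 2*R*(-8 + R) (r(R) = (2*R)*(-8 + R) = 2*R*(-8 + R))
K(W) = 3*W
T(w) = 2*w (T(w) = w*2 + 3*0 = 2*w + 0 = 2*w)
(T(r(-5)) - 443)/(4244 + g) = (2*(2*(-5)*(-8 - 5)) - 443)/(4244 + 1218) = (2*(2*(-5)*(-13)) - 443)/5462 = (2*130 - 443)*(1/5462) = (260 - 443)*(1/5462) = -183*1/5462 = -183/5462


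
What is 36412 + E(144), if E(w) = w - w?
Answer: 36412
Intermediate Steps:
E(w) = 0
36412 + E(144) = 36412 + 0 = 36412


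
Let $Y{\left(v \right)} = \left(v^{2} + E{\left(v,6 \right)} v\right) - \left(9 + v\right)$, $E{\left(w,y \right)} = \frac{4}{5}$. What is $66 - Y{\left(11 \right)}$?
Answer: $- \frac{219}{5} \approx -43.8$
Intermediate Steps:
$E{\left(w,y \right)} = \frac{4}{5}$ ($E{\left(w,y \right)} = 4 \cdot \frac{1}{5} = \frac{4}{5}$)
$Y{\left(v \right)} = -9 + v^{2} - \frac{v}{5}$ ($Y{\left(v \right)} = \left(v^{2} + \frac{4 v}{5}\right) - \left(9 + v\right) = -9 + v^{2} - \frac{v}{5}$)
$66 - Y{\left(11 \right)} = 66 - \left(-9 + 11^{2} - \frac{11}{5}\right) = 66 - \left(-9 + 121 - \frac{11}{5}\right) = 66 - \frac{549}{5} = - \frac{219}{5}$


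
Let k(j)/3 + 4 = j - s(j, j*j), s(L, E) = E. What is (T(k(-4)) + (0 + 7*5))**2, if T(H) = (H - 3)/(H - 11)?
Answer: 8880400/6889 ≈ 1289.1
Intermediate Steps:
k(j) = -12 - 3*j**2 + 3*j (k(j) = -12 + 3*(j - j*j) = -12 + 3*(j - j**2) = -12 + (-3*j**2 + 3*j) = -12 - 3*j**2 + 3*j)
T(H) = (-3 + H)/(-11 + H)
(T(k(-4)) + (0 + 7*5))**2 = ((-3 + (-12 - 3*(-4)**2 + 3*(-4)))/(-11 + (-12 - 3*(-4)**2 + 3*(-4))) + (0 + 7*5))**2 = ((-3 + (-12 - 3*16 - 12))/(-11 + (-12 - 3*16 - 12)) + (0 + 35))**2 = ((-3 + (-12 - 48 - 12))/(-11 + (-12 - 48 - 12)) + 35)**2 = ((-3 - 72)/(-11 - 72) + 35)**2 = (-75/(-83) + 35)**2 = (-1/83*(-75) + 35)**2 = (75/83 + 35)**2 = (2980/83)**2 = 8880400/6889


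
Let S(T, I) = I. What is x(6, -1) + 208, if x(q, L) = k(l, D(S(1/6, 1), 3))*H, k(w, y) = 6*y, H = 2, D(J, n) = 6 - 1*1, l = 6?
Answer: 268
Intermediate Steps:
D(J, n) = 5 (D(J, n) = 6 - 1 = 5)
x(q, L) = 60 (x(q, L) = (6*5)*2 = 30*2 = 60)
x(6, -1) + 208 = 60 + 208 = 268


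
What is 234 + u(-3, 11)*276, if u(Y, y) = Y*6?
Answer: -4734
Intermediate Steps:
u(Y, y) = 6*Y
234 + u(-3, 11)*276 = 234 + (6*(-3))*276 = 234 - 18*276 = 234 - 4968 = -4734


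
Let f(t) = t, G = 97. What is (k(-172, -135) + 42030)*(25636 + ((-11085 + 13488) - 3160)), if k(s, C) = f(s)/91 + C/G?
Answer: 9229358674239/8827 ≈ 1.0456e+9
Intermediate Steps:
k(s, C) = s/91 + C/97
(k(-172, -135) + 42030)*(25636 + ((-11085 + 13488) - 3160)) = (((1/91)*(-172) + (1/97)*(-135)) + 42030)*(25636 + ((-11085 + 13488) - 3160)) = ((-172/91 - 135/97) + 42030)*(25636 + (2403 - 3160)) = (-28969/8827 + 42030)*(25636 - 757) = (370969841/8827)*24879 = 9229358674239/8827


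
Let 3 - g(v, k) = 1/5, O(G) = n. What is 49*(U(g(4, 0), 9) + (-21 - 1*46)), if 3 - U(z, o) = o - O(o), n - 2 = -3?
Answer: -3626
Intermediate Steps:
n = -1 (n = 2 - 3 = -1)
O(G) = -1
g(v, k) = 14/5 (g(v, k) = 3 - 1/5 = 3 - 1*⅕ = 3 - ⅕ = 14/5)
U(z, o) = 2 - o (U(z, o) = 3 - (o - 1*(-1)) = 3 - (o + 1) = 3 - (1 + o) = 3 + (-1 - o) = 2 - o)
49*(U(g(4, 0), 9) + (-21 - 1*46)) = 49*((2 - 1*9) + (-21 - 1*46)) = 49*((2 - 9) + (-21 - 46)) = 49*(-7 - 67) = 49*(-74) = -3626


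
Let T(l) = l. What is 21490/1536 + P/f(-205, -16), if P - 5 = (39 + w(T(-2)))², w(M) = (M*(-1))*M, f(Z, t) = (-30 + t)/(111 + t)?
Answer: -44623265/17664 ≈ -2526.2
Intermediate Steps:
f(Z, t) = (-30 + t)/(111 + t)
w(M) = -M² (w(M) = (-M)*M = -M²)
P = 1230 (P = 5 + (39 - 1*(-2)²)² = 5 + (39 - 1*4)² = 5 + (39 - 4)² = 5 + 35² = 5 + 1225 = 1230)
21490/1536 + P/f(-205, -16) = 21490/1536 + 1230/(((-30 - 16)/(111 - 16))) = 21490*(1/1536) + 1230/((-46/95)) = 10745/768 + 1230/(((1/95)*(-46))) = 10745/768 + 1230/(-46/95) = 10745/768 + 1230*(-95/46) = 10745/768 - 58425/23 = -44623265/17664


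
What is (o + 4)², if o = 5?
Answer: 81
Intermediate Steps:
(o + 4)² = (5 + 4)² = 9² = 81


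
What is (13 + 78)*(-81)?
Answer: -7371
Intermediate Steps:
(13 + 78)*(-81) = 91*(-81) = -7371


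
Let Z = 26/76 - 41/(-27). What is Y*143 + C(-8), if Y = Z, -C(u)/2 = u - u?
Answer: 272987/1026 ≈ 266.07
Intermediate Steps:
C(u) = 0 (C(u) = -2*(u - u) = -2*0 = 0)
Z = 1909/1026 (Z = 26*(1/76) - 41*(-1/27) = 13/38 + 41/27 = 1909/1026 ≈ 1.8606)
Y = 1909/1026 ≈ 1.8606
Y*143 + C(-8) = (1909/1026)*143 + 0 = 272987/1026 + 0 = 272987/1026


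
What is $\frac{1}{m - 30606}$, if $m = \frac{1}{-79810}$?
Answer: $- \frac{79810}{2442664861} \approx -3.2673 \cdot 10^{-5}$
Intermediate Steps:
$m = - \frac{1}{79810} \approx -1.253 \cdot 10^{-5}$
$\frac{1}{m - 30606} = \frac{1}{- \frac{1}{79810} - 30606} = \frac{1}{- \frac{2442664861}{79810}} = - \frac{79810}{2442664861}$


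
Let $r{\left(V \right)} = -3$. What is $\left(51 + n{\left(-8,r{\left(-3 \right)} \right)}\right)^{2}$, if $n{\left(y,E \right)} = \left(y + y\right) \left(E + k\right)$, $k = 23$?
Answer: $72361$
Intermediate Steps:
$n{\left(y,E \right)} = 2 y \left(23 + E\right)$ ($n{\left(y,E \right)} = \left(y + y\right) \left(E + 23\right) = 2 y \left(23 + E\right)$)
$\left(51 + n{\left(-8,r{\left(-3 \right)} \right)}\right)^{2} = \left(51 + 2 \left(-8\right) \left(23 - 3\right)\right)^{2} = \left(51 + 2 \left(-8\right) 20\right)^{2} = \left(51 - 320\right)^{2} = \left(-269\right)^{2} = 72361$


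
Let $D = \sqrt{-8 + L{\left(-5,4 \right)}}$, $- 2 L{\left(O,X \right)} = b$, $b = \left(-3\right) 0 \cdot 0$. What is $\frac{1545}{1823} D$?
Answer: $\frac{3090 i \sqrt{2}}{1823} \approx 2.3971 i$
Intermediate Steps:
$b = 0$ ($b = 0 \cdot 0 = 0$)
$L{\left(O,X \right)} = 0$ ($L{\left(O,X \right)} = \left(- \frac{1}{2}\right) 0 = 0$)
$D = 2 i \sqrt{2}$ ($D = \sqrt{-8 + 0} = \sqrt{-8} = 2 i \sqrt{2} \approx 2.8284 i$)
$\frac{1545}{1823} D = \frac{1545}{1823} \cdot 2 i \sqrt{2} = 1545 \cdot \frac{1}{1823} \cdot 2 i \sqrt{2} = \frac{1545 \cdot 2 i \sqrt{2}}{1823} = \frac{3090 i \sqrt{2}}{1823}$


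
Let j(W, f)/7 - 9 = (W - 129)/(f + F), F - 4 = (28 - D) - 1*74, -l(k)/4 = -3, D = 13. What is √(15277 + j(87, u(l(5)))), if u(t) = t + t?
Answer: 67*√3286/31 ≈ 123.89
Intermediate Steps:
l(k) = 12 (l(k) = -4*(-3) = 12)
F = -55 (F = 4 + ((28 - 1*13) - 1*74) = 4 + ((28 - 13) - 74) = 4 + (15 - 74) = 4 - 59 = -55)
u(t) = 2*t
j(W, f) = 63 + 7*(-129 + W)/(-55 + f) (j(W, f) = 63 + 7*((W - 129)/(f - 55)) = 63 + 7*((-129 + W)/(-55 + f)) = 63 + 7*(-129 + W)/(-55 + f))
√(15277 + j(87, u(l(5)))) = √(15277 + 7*(-624 + 87 + 9*(2*12))/(-55 + 2*12)) = √(15277 + 7*(-624 + 87 + 9*24)/(-55 + 24)) = √(15277 + 7*(-624 + 87 + 216)/(-31)) = √(15277 + 7*(-1/31)*(-321)) = √(15277 + 2247/31) = √(475834/31) = 67*√3286/31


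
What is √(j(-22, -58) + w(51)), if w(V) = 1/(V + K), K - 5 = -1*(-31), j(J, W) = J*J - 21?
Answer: √3504534/87 ≈ 21.518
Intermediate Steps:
j(J, W) = -21 + J² (j(J, W) = J² - 21 = -21 + J²)
K = 36 (K = 5 - 1*(-31) = 5 + 31 = 36)
w(V) = 1/(36 + V) (w(V) = 1/(V + 36) = 1/(36 + V))
√(j(-22, -58) + w(51)) = √((-21 + (-22)²) + 1/(36 + 51)) = √((-21 + 484) + 1/87) = √(463 + 1/87) = √(40282/87) = √3504534/87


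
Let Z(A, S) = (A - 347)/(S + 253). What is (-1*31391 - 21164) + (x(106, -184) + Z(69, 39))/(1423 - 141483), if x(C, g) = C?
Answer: -1074684597137/20448760 ≈ -52555.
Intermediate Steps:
Z(A, S) = (-347 + A)/(253 + S)
(-1*31391 - 21164) + (x(106, -184) + Z(69, 39))/(1423 - 141483) = (-1*31391 - 21164) + (106 + (-347 + 69)/(253 + 39))/(1423 - 141483) = (-31391 - 21164) + (106 - 278/292)/(-140060) = -52555 + (106 + (1/292)*(-278))*(-1/140060) = -52555 + (106 - 139/146)*(-1/140060) = -52555 + (15337/146)*(-1/140060) = -52555 - 15337/20448760 = -1074684597137/20448760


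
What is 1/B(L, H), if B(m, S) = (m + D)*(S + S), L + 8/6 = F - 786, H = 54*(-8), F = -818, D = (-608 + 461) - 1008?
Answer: 1/2384928 ≈ 4.1930e-7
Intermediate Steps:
D = -1155 (D = -147 - 1008 = -1155)
H = -432
L = -4816/3 (L = -4/3 + (-818 - 786) = -4/3 - 1604 = -4816/3 ≈ -1605.3)
B(m, S) = 2*S*(-1155 + m) (B(m, S) = (m - 1155)*(S + S) = (-1155 + m)*(2*S) = 2*S*(-1155 + m))
1/B(L, H) = 1/(2*(-432)*(-1155 - 4816/3)) = 1/(2*(-432)*(-8281/3)) = 1/2384928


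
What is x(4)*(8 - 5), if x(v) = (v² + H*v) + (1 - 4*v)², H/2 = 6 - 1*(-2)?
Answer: 915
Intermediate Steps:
H = 16 (H = 2*(6 - 1*(-2)) = 2*(6 + 2) = 2*8 = 16)
x(v) = v² + (1 - 4*v)² + 16*v (x(v) = (v² + 16*v) + (1 - 4*v)² = v² + (1 - 4*v)² + 16*v)
x(4)*(8 - 5) = (1 + 8*4 + 17*4²)*(8 - 5) = (1 + 32 + 17*16)*3 = (1 + 32 + 272)*3 = 305*3 = 915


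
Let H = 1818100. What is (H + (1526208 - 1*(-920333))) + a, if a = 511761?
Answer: 4776402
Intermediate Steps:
(H + (1526208 - 1*(-920333))) + a = (1818100 + (1526208 - 1*(-920333))) + 511761 = (1818100 + (1526208 + 920333)) + 511761 = (1818100 + 2446541) + 511761 = 4264641 + 511761 = 4776402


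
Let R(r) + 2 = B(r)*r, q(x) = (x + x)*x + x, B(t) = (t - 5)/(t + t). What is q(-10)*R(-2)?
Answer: -1045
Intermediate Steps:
B(t) = (-5 + t)/(2*t) (B(t) = (-5 + t)/((2*t)) = (-5 + t)*(1/(2*t)) = (-5 + t)/(2*t))
q(x) = x + 2*x² (q(x) = (2*x)*x + x = 2*x² + x = x + 2*x²)
R(r) = -9/2 + r/2 (R(r) = -2 + ((-5 + r)/(2*r))*r = -2 + (-5/2 + r/2) = -9/2 + r/2)
q(-10)*R(-2) = (-10*(1 + 2*(-10)))*(-9/2 + (½)*(-2)) = (-10*(1 - 20))*(-9/2 - 1) = -10*(-19)*(-11/2) = 190*(-11/2) = -1045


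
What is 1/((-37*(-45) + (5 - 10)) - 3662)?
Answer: -1/2002 ≈ -0.00049950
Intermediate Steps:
1/((-37*(-45) + (5 - 10)) - 3662) = 1/((1665 - 5) - 3662) = 1/(1660 - 3662) = 1/(-2002) = -1/2002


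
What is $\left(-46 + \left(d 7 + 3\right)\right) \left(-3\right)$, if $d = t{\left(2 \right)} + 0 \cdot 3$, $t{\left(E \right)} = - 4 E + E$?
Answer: $255$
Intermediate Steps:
$t{\left(E \right)} = - 3 E$
$d = -6$ ($d = \left(-3\right) 2 + 0 \cdot 3 = -6 + 0 = -6$)
$\left(-46 + \left(d 7 + 3\right)\right) \left(-3\right) = \left(-46 + \left(\left(-6\right) 7 + 3\right)\right) \left(-3\right) = \left(-46 + \left(-42 + 3\right)\right) \left(-3\right) = \left(-46 - 39\right) \left(-3\right) = \left(-85\right) \left(-3\right) = 255$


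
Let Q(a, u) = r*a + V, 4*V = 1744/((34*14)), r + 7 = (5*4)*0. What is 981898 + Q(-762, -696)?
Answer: 117480717/119 ≈ 9.8723e+5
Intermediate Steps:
r = -7 (r = -7 + (5*4)*0 = -7 + 20*0 = -7 + 0 = -7)
V = 109/119 (V = (1744/((34*14)))/4 = (1744/476)/4 = (1744*(1/476))/4 = (¼)*(436/119) = 109/119 ≈ 0.91597)
Q(a, u) = 109/119 - 7*a (Q(a, u) = -7*a + 109/119 = 109/119 - 7*a)
981898 + Q(-762, -696) = 981898 + (109/119 - 7*(-762)) = 981898 + (109/119 + 5334) = 981898 + 634855/119 = 117480717/119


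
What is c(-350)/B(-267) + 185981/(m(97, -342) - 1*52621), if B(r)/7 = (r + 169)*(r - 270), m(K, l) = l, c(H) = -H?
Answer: -4892393978/1393615419 ≈ -3.5106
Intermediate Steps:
B(r) = 7*(-270 + r)*(169 + r) (B(r) = 7*((r + 169)*(r - 270)) = 7*((169 + r)*(-270 + r)) = 7*((-270 + r)*(169 + r)) = 7*(-270 + r)*(169 + r))
c(-350)/B(-267) + 185981/(m(97, -342) - 1*52621) = (-1*(-350))/(-319410 - 707*(-267) + 7*(-267)²) + 185981/(-342 - 1*52621) = 350/(-319410 + 188769 + 7*71289) + 185981/(-342 - 52621) = 350/(-319410 + 188769 + 499023) + 185981/(-52963) = 350/368382 + 185981*(-1/52963) = 350*(1/368382) - 185981/52963 = 25/26313 - 185981/52963 = -4892393978/1393615419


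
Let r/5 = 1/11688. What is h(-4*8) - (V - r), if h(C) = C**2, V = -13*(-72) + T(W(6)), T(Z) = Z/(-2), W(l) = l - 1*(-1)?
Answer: 1069457/11688 ≈ 91.500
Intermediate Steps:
W(l) = 1 + l (W(l) = l + 1 = 1 + l)
T(Z) = -Z/2 (T(Z) = Z*(-1/2) = -Z/2)
V = 1865/2 (V = -13*(-72) - (1 + 6)/2 = 936 - 1/2*7 = 936 - 7/2 = 1865/2 ≈ 932.50)
r = 5/11688 ≈ 0.00042779
h(-4*8) - (V - r) = (-4*8)**2 - (1865/2 - 1*5/11688) = (-32)**2 - (1865/2 - 5/11688) = 1024 - 1*10899055/11688 = 1024 - 10899055/11688 = 1069457/11688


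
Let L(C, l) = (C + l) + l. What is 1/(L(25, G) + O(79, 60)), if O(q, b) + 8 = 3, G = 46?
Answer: 1/112 ≈ 0.0089286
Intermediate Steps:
L(C, l) = C + 2*l
O(q, b) = -5 (O(q, b) = -8 + 3 = -5)
1/(L(25, G) + O(79, 60)) = 1/((25 + 2*46) - 5) = 1/((25 + 92) - 5) = 1/(117 - 5) = 1/112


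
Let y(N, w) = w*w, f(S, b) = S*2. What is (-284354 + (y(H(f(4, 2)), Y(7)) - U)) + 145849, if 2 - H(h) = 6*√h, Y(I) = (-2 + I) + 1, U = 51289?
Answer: -189758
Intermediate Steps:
f(S, b) = 2*S
Y(I) = -1 + I
H(h) = 2 - 6*√h
y(N, w) = w²
(-284354 + (y(H(f(4, 2)), Y(7)) - U)) + 145849 = (-284354 + ((-1 + 7)² - 1*51289)) + 145849 = (-284354 + (6² - 51289)) + 145849 = (-284354 + (36 - 51289)) + 145849 = (-284354 - 51253) + 145849 = -335607 + 145849 = -189758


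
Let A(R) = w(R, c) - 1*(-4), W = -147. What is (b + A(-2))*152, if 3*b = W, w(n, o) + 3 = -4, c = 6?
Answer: -7904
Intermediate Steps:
w(n, o) = -7 (w(n, o) = -3 - 4 = -7)
b = -49 (b = (1/3)*(-147) = -49)
A(R) = -3 (A(R) = -7 - 1*(-4) = -7 + 4 = -3)
(b + A(-2))*152 = (-49 - 3)*152 = -52*152 = -7904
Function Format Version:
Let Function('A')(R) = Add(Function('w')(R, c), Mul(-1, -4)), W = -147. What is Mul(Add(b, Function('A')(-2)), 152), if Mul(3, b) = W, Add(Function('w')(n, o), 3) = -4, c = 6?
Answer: -7904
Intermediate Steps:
Function('w')(n, o) = -7 (Function('w')(n, o) = Add(-3, -4) = -7)
b = -49 (b = Mul(Rational(1, 3), -147) = -49)
Function('A')(R) = -3 (Function('A')(R) = Add(-7, Mul(-1, -4)) = Add(-7, 4) = -3)
Mul(Add(b, Function('A')(-2)), 152) = Mul(Add(-49, -3), 152) = Mul(-52, 152) = -7904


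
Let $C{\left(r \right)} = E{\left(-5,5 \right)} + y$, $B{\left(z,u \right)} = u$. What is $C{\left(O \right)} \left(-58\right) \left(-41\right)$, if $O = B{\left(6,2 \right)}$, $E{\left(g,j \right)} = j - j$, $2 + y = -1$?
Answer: $-7134$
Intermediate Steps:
$y = -3$ ($y = -2 - 1 = -3$)
$E{\left(g,j \right)} = 0$
$O = 2$
$C{\left(r \right)} = -3$ ($C{\left(r \right)} = 0 - 3 = -3$)
$C{\left(O \right)} \left(-58\right) \left(-41\right) = \left(-3\right) \left(-58\right) \left(-41\right) = 174 \left(-41\right) = -7134$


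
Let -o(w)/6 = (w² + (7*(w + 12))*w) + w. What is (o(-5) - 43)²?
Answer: 1708249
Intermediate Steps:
o(w) = -6*w - 6*w² - 6*w*(84 + 7*w) (o(w) = -6*((w² + (7*(w + 12))*w) + w) = -6*((w² + (7*(12 + w))*w) + w) = -6*((w² + (84 + 7*w)*w) + w) = -6*((w² + w*(84 + 7*w)) + w) = -6*(w + w² + w*(84 + 7*w)) = -6*w - 6*w² - 6*w*(84 + 7*w))
(o(-5) - 43)² = (-6*(-5)*(85 + 8*(-5)) - 43)² = (-6*(-5)*(85 - 40) - 43)² = (-6*(-5)*45 - 43)² = (1350 - 43)² = 1307² = 1708249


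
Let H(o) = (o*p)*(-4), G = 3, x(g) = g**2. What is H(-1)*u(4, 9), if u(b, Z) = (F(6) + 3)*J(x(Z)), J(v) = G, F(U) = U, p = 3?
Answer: 324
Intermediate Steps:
J(v) = 3
H(o) = -12*o (H(o) = (o*3)*(-4) = (3*o)*(-4) = -12*o)
u(b, Z) = 27 (u(b, Z) = (6 + 3)*3 = 9*3 = 27)
H(-1)*u(4, 9) = -12*(-1)*27 = 12*27 = 324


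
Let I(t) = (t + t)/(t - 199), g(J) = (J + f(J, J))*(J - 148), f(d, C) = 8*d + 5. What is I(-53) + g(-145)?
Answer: 47993453/126 ≈ 3.8090e+5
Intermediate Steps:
f(d, C) = 5 + 8*d
g(J) = (-148 + J)*(5 + 9*J) (g(J) = (J + (5 + 8*J))*(J - 148) = (5 + 9*J)*(-148 + J) = (-148 + J)*(5 + 9*J))
I(t) = 2*t/(-199 + t) (I(t) = (2*t)/(-199 + t) = 2*t/(-199 + t))
I(-53) + g(-145) = 2*(-53)/(-199 - 53) + (-740 - 1327*(-145) + 9*(-145)²) = 2*(-53)/(-252) + (-740 + 192415 + 9*21025) = 2*(-53)*(-1/252) + (-740 + 192415 + 189225) = 53/126 + 380900 = 47993453/126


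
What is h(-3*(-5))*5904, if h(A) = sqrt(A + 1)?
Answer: 23616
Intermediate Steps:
h(A) = sqrt(1 + A)
h(-3*(-5))*5904 = sqrt(1 - 3*(-5))*5904 = sqrt(1 + 15)*5904 = sqrt(16)*5904 = 4*5904 = 23616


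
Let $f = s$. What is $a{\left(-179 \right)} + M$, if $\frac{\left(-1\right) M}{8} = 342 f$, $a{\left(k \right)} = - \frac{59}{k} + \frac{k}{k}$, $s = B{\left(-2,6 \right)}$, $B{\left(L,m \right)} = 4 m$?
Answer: $- \frac{11753618}{179} \approx -65663.0$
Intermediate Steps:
$s = 24$ ($s = 4 \cdot 6 = 24$)
$f = 24$
$a{\left(k \right)} = 1 - \frac{59}{k}$ ($a{\left(k \right)} = - \frac{59}{k} + 1 = 1 - \frac{59}{k}$)
$M = -65664$ ($M = - 8 \cdot 342 \cdot 24 = \left(-8\right) 8208 = -65664$)
$a{\left(-179 \right)} + M = \frac{-59 - 179}{-179} - 65664 = \left(- \frac{1}{179}\right) \left(-238\right) - 65664 = \frac{238}{179} - 65664 = - \frac{11753618}{179}$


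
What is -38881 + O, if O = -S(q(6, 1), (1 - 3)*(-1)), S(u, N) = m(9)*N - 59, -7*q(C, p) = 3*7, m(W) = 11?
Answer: -38844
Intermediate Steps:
q(C, p) = -3 (q(C, p) = -3*7/7 = -⅐*21 = -3)
S(u, N) = -59 + 11*N (S(u, N) = 11*N - 59 = -59 + 11*N)
O = 37 (O = -(-59 + 11*((1 - 3)*(-1))) = -(-59 + 11*(-2*(-1))) = -(-59 + 11*2) = -(-59 + 22) = -1*(-37) = 37)
-38881 + O = -38881 + 37 = -38844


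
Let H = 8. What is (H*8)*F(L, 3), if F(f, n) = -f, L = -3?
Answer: 192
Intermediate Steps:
(H*8)*F(L, 3) = (8*8)*(-1*(-3)) = 64*3 = 192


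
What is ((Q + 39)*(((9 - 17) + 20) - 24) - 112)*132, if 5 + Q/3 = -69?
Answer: 275088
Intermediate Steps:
Q = -222 (Q = -15 + 3*(-69) = -15 - 207 = -222)
((Q + 39)*(((9 - 17) + 20) - 24) - 112)*132 = ((-222 + 39)*(((9 - 17) + 20) - 24) - 112)*132 = (-183*((-8 + 20) - 24) - 112)*132 = (-183*(12 - 24) - 112)*132 = (-183*(-12) - 112)*132 = (2196 - 112)*132 = 2084*132 = 275088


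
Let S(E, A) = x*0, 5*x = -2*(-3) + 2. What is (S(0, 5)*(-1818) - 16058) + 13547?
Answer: -2511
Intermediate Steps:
x = 8/5 (x = (-2*(-3) + 2)/5 = (6 + 2)/5 = (⅕)*8 = 8/5 ≈ 1.6000)
S(E, A) = 0 (S(E, A) = (8/5)*0 = 0)
(S(0, 5)*(-1818) - 16058) + 13547 = (0*(-1818) - 16058) + 13547 = (0 - 16058) + 13547 = -16058 + 13547 = -2511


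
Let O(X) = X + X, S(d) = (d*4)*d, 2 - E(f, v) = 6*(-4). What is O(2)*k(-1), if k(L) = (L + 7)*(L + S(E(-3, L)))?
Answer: 64872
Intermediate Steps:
E(f, v) = 26 (E(f, v) = 2 - 6*(-4) = 2 - 1*(-24) = 2 + 24 = 26)
S(d) = 4*d² (S(d) = (4*d)*d = 4*d²)
O(X) = 2*X
k(L) = (7 + L)*(2704 + L) (k(L) = (L + 7)*(L + 4*26²) = (7 + L)*(L + 4*676) = (7 + L)*(L + 2704) = (7 + L)*(2704 + L))
O(2)*k(-1) = (2*2)*(18928 + (-1)² + 2711*(-1)) = 4*(18928 + 1 - 2711) = 4*16218 = 64872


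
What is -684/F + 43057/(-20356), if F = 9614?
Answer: -1608547/735724 ≈ -2.1863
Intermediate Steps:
-684/F + 43057/(-20356) = -684/9614 + 43057/(-20356) = -684*1/9614 + 43057*(-1/20356) = -18/253 - 6151/2908 = -1608547/735724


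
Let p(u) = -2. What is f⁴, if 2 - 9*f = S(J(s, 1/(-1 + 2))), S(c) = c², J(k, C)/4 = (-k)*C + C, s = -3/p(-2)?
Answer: 16/6561 ≈ 0.0024387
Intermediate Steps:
s = 3/2 (s = -3/(-2) = -3*(-½) = 3/2 ≈ 1.5000)
J(k, C) = 4*C - 4*C*k (J(k, C) = 4*((-k)*C + C) = 4*(-C*k + C) = 4*(C - C*k) = 4*C - 4*C*k)
f = -2/9 (f = 2/9 - 16*(1 - 1*3/2)²/(-1 + 2)²/9 = 2/9 - 16*(1 - 3/2)²/9 = 2/9 - (4*1*(-½))²/9 = 2/9 - ⅑*(-2)² = 2/9 - ⅑*4 = 2/9 - 4/9 = -2/9 ≈ -0.22222)
f⁴ = (-2/9)⁴ = 16/6561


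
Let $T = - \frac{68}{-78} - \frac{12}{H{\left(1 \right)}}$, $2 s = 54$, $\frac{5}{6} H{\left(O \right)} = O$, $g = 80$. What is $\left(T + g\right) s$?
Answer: $\frac{24876}{13} \approx 1913.5$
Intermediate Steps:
$H{\left(O \right)} = \frac{6 O}{5}$
$s = 27$ ($s = \frac{1}{2} \cdot 54 = 27$)
$T = - \frac{356}{39}$ ($T = - \frac{68}{-78} - \frac{12}{\frac{6}{5} \cdot 1} = \left(-68\right) \left(- \frac{1}{78}\right) - \frac{12}{\frac{6}{5}} = \frac{34}{39} - 10 = - \frac{356}{39} \approx -9.1282$)
$\left(T + g\right) s = \left(- \frac{356}{39} + 80\right) 27 = \frac{2764}{39} \cdot 27 = \frac{24876}{13}$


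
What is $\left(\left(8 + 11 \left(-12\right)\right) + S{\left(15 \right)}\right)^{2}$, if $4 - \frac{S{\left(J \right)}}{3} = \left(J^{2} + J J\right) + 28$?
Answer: $2390116$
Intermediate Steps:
$S{\left(J \right)} = -72 - 6 J^{2}$ ($S{\left(J \right)} = 12 - 3 \left(\left(J^{2} + J J\right) + 28\right) = 12 - 3 \left(\left(J^{2} + J^{2}\right) + 28\right) = 12 - 3 \left(2 J^{2} + 28\right) = 12 - 3 \left(28 + 2 J^{2}\right) = 12 - \left(84 + 6 J^{2}\right) = -72 - 6 J^{2}$)
$\left(\left(8 + 11 \left(-12\right)\right) + S{\left(15 \right)}\right)^{2} = \left(\left(8 + 11 \left(-12\right)\right) - \left(72 + 6 \cdot 15^{2}\right)\right)^{2} = \left(\left(8 - 132\right) - 1422\right)^{2} = \left(-124 - 1422\right)^{2} = \left(-1546\right)^{2} = 2390116$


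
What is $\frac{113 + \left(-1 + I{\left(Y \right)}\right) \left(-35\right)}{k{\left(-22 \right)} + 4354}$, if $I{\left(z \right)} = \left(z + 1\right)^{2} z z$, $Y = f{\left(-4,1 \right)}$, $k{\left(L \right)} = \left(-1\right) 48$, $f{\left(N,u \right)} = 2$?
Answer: $- \frac{556}{2153} \approx -0.25824$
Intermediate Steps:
$k{\left(L \right)} = -48$
$Y = 2$
$I{\left(z \right)} = z^{2} \left(1 + z\right)^{2}$ ($I{\left(z \right)} = \left(1 + z\right)^{2} z z = z \left(1 + z\right)^{2} z = z^{2} \left(1 + z\right)^{2}$)
$\frac{113 + \left(-1 + I{\left(Y \right)}\right) \left(-35\right)}{k{\left(-22 \right)} + 4354} = \frac{113 + \left(-1 + 2^{2} \left(1 + 2\right)^{2}\right) \left(-35\right)}{-48 + 4354} = \frac{113 + \left(-1 + 4 \cdot 3^{2}\right) \left(-35\right)}{4306} = \left(113 + \left(-1 + 4 \cdot 9\right) \left(-35\right)\right) \frac{1}{4306} = \left(113 + \left(-1 + 36\right) \left(-35\right)\right) \frac{1}{4306} = \left(113 + 35 \left(-35\right)\right) \frac{1}{4306} = \left(113 - 1225\right) \frac{1}{4306} = \left(-1112\right) \frac{1}{4306} = - \frac{556}{2153}$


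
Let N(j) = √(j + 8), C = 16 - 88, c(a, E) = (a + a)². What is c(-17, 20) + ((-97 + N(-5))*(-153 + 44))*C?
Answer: -760100 + 7848*√3 ≈ -7.4651e+5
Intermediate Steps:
c(a, E) = 4*a² (c(a, E) = (2*a)² = 4*a²)
C = -72
N(j) = √(8 + j)
c(-17, 20) + ((-97 + N(-5))*(-153 + 44))*C = 4*(-17)² + ((-97 + √(8 - 5))*(-153 + 44))*(-72) = 4*289 + ((-97 + √3)*(-109))*(-72) = 1156 + (10573 - 109*√3)*(-72) = 1156 + (-761256 + 7848*√3) = -760100 + 7848*√3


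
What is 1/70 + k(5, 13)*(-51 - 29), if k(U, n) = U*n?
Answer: -363999/70 ≈ -5200.0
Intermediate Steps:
1/70 + k(5, 13)*(-51 - 29) = 1/70 + (5*13)*(-51 - 29) = 1/70 + 65*(-80) = 1/70 - 5200 = -363999/70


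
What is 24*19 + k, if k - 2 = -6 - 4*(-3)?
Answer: 464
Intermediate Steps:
k = 8 (k = 2 + (-6 - 4*(-3)) = 2 + (-6 - 1*(-12)) = 2 + (-6 + 12) = 2 + 6 = 8)
24*19 + k = 24*19 + 8 = 456 + 8 = 464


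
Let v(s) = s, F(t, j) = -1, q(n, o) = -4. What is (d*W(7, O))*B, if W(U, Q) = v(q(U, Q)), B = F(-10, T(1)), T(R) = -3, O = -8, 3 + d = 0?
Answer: -12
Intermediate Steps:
d = -3 (d = -3 + 0 = -3)
B = -1
W(U, Q) = -4
(d*W(7, O))*B = -3*(-4)*(-1) = 12*(-1) = -12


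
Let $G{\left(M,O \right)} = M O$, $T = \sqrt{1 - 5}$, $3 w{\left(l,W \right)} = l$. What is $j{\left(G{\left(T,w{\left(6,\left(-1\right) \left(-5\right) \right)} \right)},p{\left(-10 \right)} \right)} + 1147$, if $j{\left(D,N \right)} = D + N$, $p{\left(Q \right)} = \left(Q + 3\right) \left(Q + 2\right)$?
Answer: $1203 + 4 i \approx 1203.0 + 4.0 i$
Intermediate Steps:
$w{\left(l,W \right)} = \frac{l}{3}$
$T = 2 i$ ($T = \sqrt{-4} = 2 i \approx 2.0 i$)
$p{\left(Q \right)} = \left(2 + Q\right) \left(3 + Q\right)$ ($p{\left(Q \right)} = \left(3 + Q\right) \left(2 + Q\right) = \left(2 + Q\right) \left(3 + Q\right)$)
$j{\left(G{\left(T,w{\left(6,\left(-1\right) \left(-5\right) \right)} \right)},p{\left(-10 \right)} \right)} + 1147 = \left(2 i \frac{1}{3} \cdot 6 + \left(6 + \left(-10\right)^{2} + 5 \left(-10\right)\right)\right) + 1147 = \left(2 i 2 + \left(6 + 100 - 50\right)\right) + 1147 = \left(4 i + 56\right) + 1147 = \left(56 + 4 i\right) + 1147 = 1203 + 4 i$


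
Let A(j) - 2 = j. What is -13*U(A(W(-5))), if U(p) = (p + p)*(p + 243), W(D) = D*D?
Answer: -189540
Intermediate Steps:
W(D) = D²
A(j) = 2 + j
U(p) = 2*p*(243 + p) (U(p) = (2*p)*(243 + p) = 2*p*(243 + p))
-13*U(A(W(-5))) = -26*(2 + (-5)²)*(243 + (2 + (-5)²)) = -26*(2 + 25)*(243 + (2 + 25)) = -26*27*(243 + 27) = -26*27*270 = -13*14580 = -189540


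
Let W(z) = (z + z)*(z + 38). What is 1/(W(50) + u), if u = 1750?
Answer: 1/10550 ≈ 9.4787e-5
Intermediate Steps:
W(z) = 2*z*(38 + z) (W(z) = (2*z)*(38 + z) = 2*z*(38 + z))
1/(W(50) + u) = 1/(2*50*(38 + 50) + 1750) = 1/(2*50*88 + 1750) = 1/(8800 + 1750) = 1/10550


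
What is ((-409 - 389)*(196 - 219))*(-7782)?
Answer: -142830828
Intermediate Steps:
((-409 - 389)*(196 - 219))*(-7782) = -798*(-23)*(-7782) = 18354*(-7782) = -142830828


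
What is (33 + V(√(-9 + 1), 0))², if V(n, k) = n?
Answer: 1081 + 132*I*√2 ≈ 1081.0 + 186.68*I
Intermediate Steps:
(33 + V(√(-9 + 1), 0))² = (33 + √(-9 + 1))² = (33 + √(-8))² = (33 + 2*I*√2)²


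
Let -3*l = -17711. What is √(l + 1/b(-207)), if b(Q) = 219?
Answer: 2*√7865166/73 ≈ 76.835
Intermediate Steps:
l = 17711/3 (l = -⅓*(-17711) = 17711/3 ≈ 5903.7)
√(l + 1/b(-207)) = √(17711/3 + 1/219) = √(430968/73) = 2*√7865166/73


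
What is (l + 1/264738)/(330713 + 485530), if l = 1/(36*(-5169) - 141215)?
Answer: 62561/70726217433478866 ≈ 8.8455e-13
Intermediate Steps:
l = -1/327299 (l = 1/(-186084 - 141215) = 1/(-327299) = -1/327299 ≈ -3.0553e-6)
(l + 1/264738)/(330713 + 485530) = (-1/327299 + 1/264738)/(330713 + 485530) = (-1/327299 + 1/264738)/816243 = (62561/86648482662)*(1/816243) = 62561/70726217433478866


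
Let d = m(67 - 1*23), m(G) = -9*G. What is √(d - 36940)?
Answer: 2*I*√9334 ≈ 193.23*I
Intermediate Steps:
d = -396 (d = -9*(67 - 1*23) = -9*(67 - 23) = -9*44 = -396)
√(d - 36940) = √(-396 - 36940) = √(-37336) = 2*I*√9334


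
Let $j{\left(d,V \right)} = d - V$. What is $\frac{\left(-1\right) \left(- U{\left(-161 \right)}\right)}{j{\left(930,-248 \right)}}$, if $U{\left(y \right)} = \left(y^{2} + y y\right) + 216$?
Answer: $\frac{26029}{589} \approx 44.192$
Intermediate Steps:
$U{\left(y \right)} = 216 + 2 y^{2}$ ($U{\left(y \right)} = \left(y^{2} + y^{2}\right) + 216 = 2 y^{2} + 216 = 216 + 2 y^{2}$)
$\frac{\left(-1\right) \left(- U{\left(-161 \right)}\right)}{j{\left(930,-248 \right)}} = \frac{\left(-1\right) \left(- (216 + 2 \left(-161\right)^{2})\right)}{930 - -248} = \frac{\left(-1\right) \left(- (216 + 2 \cdot 25921)\right)}{930 + 248} = \frac{\left(-1\right) \left(- (216 + 51842)\right)}{1178} = - \left(-1\right) 52058 \cdot \frac{1}{1178} = \left(-1\right) \left(-52058\right) \frac{1}{1178} = 52058 \cdot \frac{1}{1178} = \frac{26029}{589}$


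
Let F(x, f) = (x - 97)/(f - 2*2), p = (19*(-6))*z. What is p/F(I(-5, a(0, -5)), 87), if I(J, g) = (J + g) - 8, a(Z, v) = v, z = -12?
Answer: -113544/115 ≈ -987.34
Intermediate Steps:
I(J, g) = -8 + J + g
p = 1368 (p = (19*(-6))*(-12) = -114*(-12) = 1368)
F(x, f) = (-97 + x)/(-4 + f) (F(x, f) = (-97 + x)/(f - 4) = (-97 + x)/(-4 + f))
p/F(I(-5, a(0, -5)), 87) = 1368/(((-97 + (-8 - 5 - 5))/(-4 + 87))) = 1368/(((-97 - 18)/83)) = 1368/(((1/83)*(-115))) = 1368/(-115/83) = 1368*(-83/115) = -113544/115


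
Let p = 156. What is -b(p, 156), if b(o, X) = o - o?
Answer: 0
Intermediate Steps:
b(o, X) = 0
-b(p, 156) = -1*0 = 0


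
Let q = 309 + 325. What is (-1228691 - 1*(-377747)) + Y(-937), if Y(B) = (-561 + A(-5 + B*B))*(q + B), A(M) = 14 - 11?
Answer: -681870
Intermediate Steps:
A(M) = 3
q = 634
Y(B) = -353772 - 558*B (Y(B) = (-561 + 3)*(634 + B) = -558*(634 + B) = -353772 - 558*B)
(-1228691 - 1*(-377747)) + Y(-937) = (-1228691 - 1*(-377747)) + (-353772 - 558*(-937)) = (-1228691 + 377747) + (-353772 + 522846) = -850944 + 169074 = -681870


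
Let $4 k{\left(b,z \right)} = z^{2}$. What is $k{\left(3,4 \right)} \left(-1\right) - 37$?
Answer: $-41$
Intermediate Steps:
$k{\left(b,z \right)} = \frac{z^{2}}{4}$
$k{\left(3,4 \right)} \left(-1\right) - 37 = \frac{4^{2}}{4} \left(-1\right) - 37 = \frac{1}{4} \cdot 16 \left(-1\right) - 37 = 4 \left(-1\right) - 37 = -4 - 37 = -41$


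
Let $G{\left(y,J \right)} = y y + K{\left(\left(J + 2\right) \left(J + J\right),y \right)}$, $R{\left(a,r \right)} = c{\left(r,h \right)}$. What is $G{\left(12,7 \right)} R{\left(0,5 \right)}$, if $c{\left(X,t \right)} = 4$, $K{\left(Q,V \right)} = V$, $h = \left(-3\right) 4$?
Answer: $624$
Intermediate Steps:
$h = -12$
$R{\left(a,r \right)} = 4$
$G{\left(y,J \right)} = y + y^{2}$ ($G{\left(y,J \right)} = y y + y = y^{2} + y = y + y^{2}$)
$G{\left(12,7 \right)} R{\left(0,5 \right)} = 12 \left(1 + 12\right) 4 = 12 \cdot 13 \cdot 4 = 156 \cdot 4 = 624$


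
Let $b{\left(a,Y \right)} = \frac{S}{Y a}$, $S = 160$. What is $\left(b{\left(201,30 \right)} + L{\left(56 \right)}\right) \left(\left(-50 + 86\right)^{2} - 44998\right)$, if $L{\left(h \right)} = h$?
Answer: $- \frac{1476428368}{603} \approx -2.4485 \cdot 10^{6}$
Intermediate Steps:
$b{\left(a,Y \right)} = \frac{160}{Y a}$
$\left(b{\left(201,30 \right)} + L{\left(56 \right)}\right) \left(\left(-50 + 86\right)^{2} - 44998\right) = \left(\frac{160}{30 \cdot 201} + 56\right) \left(\left(-50 + 86\right)^{2} - 44998\right) = \left(160 \cdot \frac{1}{30} \cdot \frac{1}{201} + 56\right) \left(36^{2} - 44998\right) = \left(\frac{16}{603} + 56\right) \left(1296 - 44998\right) = \frac{33784}{603} \left(-43702\right) = - \frac{1476428368}{603}$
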